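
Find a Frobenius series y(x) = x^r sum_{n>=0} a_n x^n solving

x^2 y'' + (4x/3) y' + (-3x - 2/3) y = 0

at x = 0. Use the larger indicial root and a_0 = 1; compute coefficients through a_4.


Write in Frobenius form y'' + (p(x)/x) y' + (q(x)/x^2) y = 0:
  p(x) = 4/3,  q(x) = -3x - 2/3.
Indicial equation: r(r-1) + (4/3) r + (-2/3) = 0 -> roots r_1 = 2/3, r_2 = -1.
Take r = r_1 = 2/3. Let y(x) = x^r sum_{n>=0} a_n x^n with a_0 = 1.
Substitute y = x^r sum a_n x^n and match x^{r+n}. The recurrence is
  D(n) a_n - 3 a_{n-1} = 0,  where D(n) = (r+n)(r+n-1) + (4/3)(r+n) + (-2/3).
  a_n = 3 / D(n) * a_{n-1}.
Since the indicial polynomial factors as (r - r_1)(r - r_2), D(n) = (r_1 + n - r_1)(r_1 + n - r_2) = n(n + 5/3).
Evaluating step by step (a_0 = 1):
  n = 1: D(1) = 1(1 + 5/3) = 8/3; numerator = 3(1) = 3; a_1 = (3)/(8/3) = 9/8
  n = 2: D(2) = 2(2 + 5/3) = 22/3; numerator = 3(9/8) = 27/8; a_2 = (27/8)/(22/3) = 81/176
  n = 3: D(3) = 3(3 + 5/3) = 14; numerator = 3(81/176) = 243/176; a_3 = (243/176)/(14) = 243/2464
  n = 4: D(4) = 4(4 + 5/3) = 68/3; numerator = 3(243/2464) = 729/2464; a_4 = (729/2464)/(68/3) = 2187/167552

r = 2/3; a_0 = 1; a_1 = 9/8; a_2 = 81/176; a_3 = 243/2464; a_4 = 2187/167552


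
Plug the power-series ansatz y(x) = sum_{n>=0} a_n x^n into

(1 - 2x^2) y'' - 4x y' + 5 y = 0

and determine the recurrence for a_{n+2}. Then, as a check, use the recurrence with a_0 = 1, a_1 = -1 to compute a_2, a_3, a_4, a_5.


Substitute y = sum_n a_n x^n.
(1 - 2 x^2) y'' contributes (n+2)(n+1) a_{n+2} - 2 n(n-1) a_n at x^n.
-4 x y'(x) contributes -4 n a_n at x^n.
5 y(x) contributes 5 a_n at x^n.
Matching x^n: (n+2)(n+1) a_{n+2} + (-2 n(n-1) - 4 n + 5) a_n = 0.
Thus a_{n+2} = (2 n(n-1) + 4 n - 5) / ((n+1)(n+2)) * a_n.

Check with a_0 = 1, a_1 = -1 (apply the recurrence for n = 0, 1, 2, 3): a_0 = 1, a_1 = -1, a_2 = -5/2, a_3 = 1/6, a_4 = -35/24, a_5 = 19/120.

a_(n+2) = (2 n(n-1) + 4 n - 5) / ((n+1)(n+2)) * a_n; check: a_0 = 1, a_1 = -1, a_2 = -5/2, a_3 = 1/6, a_4 = -35/24, a_5 = 19/120


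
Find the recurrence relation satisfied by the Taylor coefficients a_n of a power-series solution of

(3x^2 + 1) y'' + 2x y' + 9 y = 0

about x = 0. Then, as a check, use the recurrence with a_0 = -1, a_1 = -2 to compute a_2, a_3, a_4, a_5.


Substitute y = sum_n a_n x^n.
(1 + 3 x^2) y'' contributes (n+2)(n+1) a_{n+2} + 3 n(n-1) a_n at x^n.
2 x y'(x) contributes 2 n a_n at x^n.
9 y(x) contributes 9 a_n at x^n.
Matching x^n: (n+2)(n+1) a_{n+2} + (3 n(n-1) + 2 n + 9) a_n = 0.
Thus a_{n+2} = (-3 n(n-1) - 2 n - 9) / ((n+1)(n+2)) * a_n.

Check with a_0 = -1, a_1 = -2 (apply the recurrence for n = 0, 1, 2, 3): a_0 = -1, a_1 = -2, a_2 = 9/2, a_3 = 11/3, a_4 = -57/8, a_5 = -121/20.

a_(n+2) = (-3 n(n-1) - 2 n - 9) / ((n+1)(n+2)) * a_n; check: a_0 = -1, a_1 = -2, a_2 = 9/2, a_3 = 11/3, a_4 = -57/8, a_5 = -121/20


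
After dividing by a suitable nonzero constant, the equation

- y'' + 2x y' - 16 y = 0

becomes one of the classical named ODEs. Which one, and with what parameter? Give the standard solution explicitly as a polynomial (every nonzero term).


All three coefficients share the factor -1; dividing through by -1 gives  y'' - 2x y' + 16 y = 0.
This matches the Hermite equation y'' - 2x y' + 2n y = 0 with 2n = 16, so n = 8; the polynomial solution is H_8(x).
With y = sum_k a_k x^k, matching x^k gives (k+2)(k+1) a_{k+2} = 2(k - n) a_k = 2(k - 8) a_k. The right side vanishes at k = 8, so the series with the parity of 8 terminates at degree 8.
Standard normalization: leading coefficient of H_n is 2^n, so a_8 = 2^8 = 256. Work downward with a_k = (k+1)(k+2) a_{k+2} / (2(k - n)):
  a_6 = (7)(8)(256) / (2(6 - 8)) = 14336/(-4) = -3584
  a_4 = (5)(6)(-3584) / (2(4 - 8)) = -107520/(-8) = 13440
  a_2 = (3)(4)(13440) / (2(2 - 8)) = 161280/(-12) = -13440
  a_0 = (1)(2)(-13440) / (2(0 - 8)) = -26880/(-16) = 1680
Hence H_8(x) = 256 x^8 - 3584 x^6 + 13440 x^4 - 13440 x^2 + 1680.

H_8(x); series = 256 x^8 - 3584 x^6 + 13440 x^4 - 13440 x^2 + 1680


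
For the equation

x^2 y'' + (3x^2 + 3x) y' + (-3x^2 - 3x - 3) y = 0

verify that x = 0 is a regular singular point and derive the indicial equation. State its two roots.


Divide by x^2 to reach normal form y'' + P_1(x) y' + P_2(x) y = 0 with P_1(x) = 3 + 3/x and P_2(x) = -3 - 3/x - 3/x^2.
x = 0 is a singular point because the y'-coefficient 3 + 3/x has a pole at x = 0 and the y-coefficient -3 - 3/x - 3/x^2 has a pole at x = 0.
It is a regular singular point because x P_1(x) = p(x) = 3x + 3 and x^2 P_2(x) = q(x) = -3x^2 - 3x - 3 are polynomials, hence analytic at x = 0.
p(0) = 3,  q(0) = -3.
Indicial equation: r(r-1) + p(0) r + q(0) = 0, i.e. r^2 + (p(0) - 1) r + q(0) = 0, i.e. r^2 + 2 r - 3 = 0.
Discriminant: (2)^2 - 4(-3) = 16, so r = (-2 ± 4)/2.
Solving: r_1 = 1, r_2 = -3.

indicial: r^2 + 2 r - 3 = 0; roots r_1 = 1, r_2 = -3


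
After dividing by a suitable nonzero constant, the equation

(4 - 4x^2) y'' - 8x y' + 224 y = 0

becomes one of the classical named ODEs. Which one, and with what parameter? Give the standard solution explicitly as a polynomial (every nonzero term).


All three coefficients share the factor 4; dividing through by 4 gives  (1 - x^2) y'' - 2x y' + 56 y = 0.
This matches the Legendre equation (1 - x^2) y'' - 2x y' + n(n+1) y = 0 (note the -2x y' term) with n(n+1) = 56, so n = 7; the polynomial solution is P_7(x).
With y = sum_k a_k x^k, matching x^k gives (k+2)(k+1) a_{k+2} = [k(k+1) - n(n+1)] a_k = (k - 7)(k + 8) a_k. The right side vanishes at k = 7, so the series with the parity of 7 terminates at degree 7.
Standard normalization (P_n(1) = 1): leading coefficient (2n)!/(2^n (n!)^2) = 87178291200/(128*25401600) = 429/16, so a_7 = 429/16. Work downward with a_k = (k+1)(k+2) a_{k+2} / ((k - 7)(k + 8)):
  a_5 = (6)(7)(429/16) / ((5 - 7)(5 + 8)) = (9009/8)/(-26) = -693/16
  a_3 = (4)(5)(-693/16) / ((3 - 7)(3 + 8)) = (-3465/4)/(-44) = 315/16
  a_1 = (2)(3)(315/16) / ((1 - 7)(1 + 8)) = (945/8)/(-54) = -35/16
Hence P_7(x) = 429 x^7/16 - 693 x^5/16 + 315 x^3/16 - 35 x/16.

P_7(x); series = 429 x^7/16 - 693 x^5/16 + 315 x^3/16 - 35 x/16


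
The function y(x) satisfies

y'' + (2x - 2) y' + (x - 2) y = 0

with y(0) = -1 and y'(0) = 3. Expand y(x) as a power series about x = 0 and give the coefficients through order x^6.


Ansatz: y(x) = sum_{n>=0} a_n x^n, so y'(x) = sum_{n>=1} n a_n x^(n-1) and y''(x) = sum_{n>=2} n(n-1) a_n x^(n-2).
Substitute into P(x) y'' + Q(x) y' + R(x) y = 0 with P(x) = 1, Q(x) = 2x - 2, R(x) = x - 2, and match powers of x.
Initial conditions: a_0 = -1, a_1 = 3.
Setting the coefficient of each power of x to zero and solving order by order (substituting the coefficients already found):
  x^0: 2 a_2 - 2 a_1 - 2 a_0 = 0  ->  2 a_2 = 2 a_1 + 2 a_0 = 4  ->  a_2 = 2
  x^1: 6 a_3 - 4 a_2 + a_0 = 0  ->  6 a_3 = 4 a_2 - a_0 = 9  ->  a_3 = 3/2
  x^2: 12 a_4 - 6 a_3 + 2 a_2 + a_1 = 0  ->  12 a_4 = 6 a_3 - 2 a_2 - a_1 = 2  ->  a_4 = 1/6
  x^3: 20 a_5 - 8 a_4 + 4 a_3 + a_2 = 0  ->  20 a_5 = 8 a_4 - 4 a_3 - a_2 = -20/3  ->  a_5 = -1/3
  x^4: 30 a_6 - 10 a_5 + 6 a_4 + a_3 = 0  ->  30 a_6 = 10 a_5 - 6 a_4 - a_3 = -35/6  ->  a_6 = -7/36
Truncated series: y(x) = -1 + 3 x + 2 x^2 + (3/2) x^3 + (1/6) x^4 - (1/3) x^5 - (7/36) x^6 + O(x^7).

a_0 = -1; a_1 = 3; a_2 = 2; a_3 = 3/2; a_4 = 1/6; a_5 = -1/3; a_6 = -7/36


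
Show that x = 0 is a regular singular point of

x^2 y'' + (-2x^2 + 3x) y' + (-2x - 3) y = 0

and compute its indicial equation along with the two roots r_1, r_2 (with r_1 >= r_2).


Divide by x^2 to reach normal form y'' + P_1(x) y' + P_2(x) y = 0 with P_1(x) = -2 + 3/x and P_2(x) = -2/x - 3/x^2.
x = 0 is a singular point because the y'-coefficient -2 + 3/x has a pole at x = 0 and the y-coefficient -2/x - 3/x^2 has a pole at x = 0.
It is a regular singular point because x P_1(x) = p(x) = 3 - 2x and x^2 P_2(x) = q(x) = -2x - 3 are polynomials, hence analytic at x = 0.
p(0) = 3,  q(0) = -3.
Indicial equation: r(r-1) + p(0) r + q(0) = 0, i.e. r^2 + (p(0) - 1) r + q(0) = 0, i.e. r^2 + 2 r - 3 = 0.
Discriminant: (2)^2 - 4(-3) = 16, so r = (-2 ± 4)/2.
Solving: r_1 = 1, r_2 = -3.

indicial: r^2 + 2 r - 3 = 0; roots r_1 = 1, r_2 = -3


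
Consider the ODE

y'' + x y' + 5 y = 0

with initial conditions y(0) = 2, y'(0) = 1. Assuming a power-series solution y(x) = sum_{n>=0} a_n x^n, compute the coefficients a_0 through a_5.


Ansatz: y(x) = sum_{n>=0} a_n x^n, so y'(x) = sum_{n>=1} n a_n x^(n-1) and y''(x) = sum_{n>=2} n(n-1) a_n x^(n-2).
Substitute into P(x) y'' + Q(x) y' + R(x) y = 0 with P(x) = 1, Q(x) = x, R(x) = 5, and match powers of x.
Initial conditions: a_0 = 2, a_1 = 1.
Setting the coefficient of each power of x to zero and solving order by order (substituting the coefficients already found):
  x^0: 2 a_2 + 5 a_0 = 0  ->  2 a_2 = -5 a_0 = -10  ->  a_2 = -5
  x^1: 6 a_3 + 6 a_1 = 0  ->  6 a_3 = -6 a_1 = -6  ->  a_3 = -1
  x^2: 12 a_4 + 7 a_2 = 0  ->  12 a_4 = -7 a_2 = 35  ->  a_4 = 35/12
  x^3: 20 a_5 + 8 a_3 = 0  ->  20 a_5 = -8 a_3 = 8  ->  a_5 = 2/5
Truncated series: y(x) = 2 + x - 5 x^2 - x^3 + (35/12) x^4 + (2/5) x^5 + O(x^6).

a_0 = 2; a_1 = 1; a_2 = -5; a_3 = -1; a_4 = 35/12; a_5 = 2/5


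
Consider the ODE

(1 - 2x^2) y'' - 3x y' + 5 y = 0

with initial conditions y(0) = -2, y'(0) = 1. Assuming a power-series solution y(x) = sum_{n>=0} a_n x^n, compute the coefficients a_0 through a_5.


Ansatz: y(x) = sum_{n>=0} a_n x^n, so y'(x) = sum_{n>=1} n a_n x^(n-1) and y''(x) = sum_{n>=2} n(n-1) a_n x^(n-2).
Substitute into P(x) y'' + Q(x) y' + R(x) y = 0 with P(x) = 1 - 2x^2, Q(x) = -3x, R(x) = 5, and match powers of x.
Initial conditions: a_0 = -2, a_1 = 1.
Setting the coefficient of each power of x to zero and solving order by order (substituting the coefficients already found):
  x^0: 2 a_2 + 5 a_0 = 0  ->  2 a_2 = -5 a_0 = 10  ->  a_2 = 5
  x^1: 6 a_3 + 2 a_1 = 0  ->  6 a_3 = -2 a_1 = -2  ->  a_3 = -1/3
  x^2: 12 a_4 - 5 a_2 = 0  ->  12 a_4 = 5 a_2 = 25  ->  a_4 = 25/12
  x^3: 20 a_5 - 16 a_3 = 0  ->  20 a_5 = 16 a_3 = -16/3  ->  a_5 = -4/15
Truncated series: y(x) = -2 + x + 5 x^2 - (1/3) x^3 + (25/12) x^4 - (4/15) x^5 + O(x^6).

a_0 = -2; a_1 = 1; a_2 = 5; a_3 = -1/3; a_4 = 25/12; a_5 = -4/15


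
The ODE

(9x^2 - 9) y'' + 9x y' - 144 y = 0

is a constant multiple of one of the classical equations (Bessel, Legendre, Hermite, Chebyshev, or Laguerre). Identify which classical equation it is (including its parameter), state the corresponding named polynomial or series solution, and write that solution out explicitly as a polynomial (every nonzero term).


All three coefficients share the factor -9; dividing through by -9 gives  (1 - x^2) y'' - x y' + 16 y = 0.
This matches the Chebyshev equation (1 - x^2) y'' - x y' + n^2 y = 0 (note the -x y' term, not -2x y') with n^2 = 16, so n = 4; the polynomial solution is T_4(x).
With y = sum_k a_k x^k, matching x^k gives (k+2)(k+1) a_{k+2} = (k^2 - n^2) a_k = (k - 4)(k + 4) a_k. The right side vanishes at k = 4, so the series with the parity of 4 terminates at degree 4.
Standard normalization: leading coefficient of T_n is 2^(n-1), so a_4 = 2^3 = 8. Work downward with a_k = (k+1)(k+2) a_{k+2} / ((k - 4)(k + 4)):
  a_2 = (3)(4)(8) / ((2 - 4)(2 + 4)) = 96/(-12) = -8
  a_0 = (1)(2)(-8) / ((0 - 4)(0 + 4)) = -16/(-16) = 1
Hence T_4(x) = 8 x^4 - 8 x^2 + 1.

T_4(x); series = 8 x^4 - 8 x^2 + 1


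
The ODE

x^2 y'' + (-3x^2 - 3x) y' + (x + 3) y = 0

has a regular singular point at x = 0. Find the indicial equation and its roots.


Divide by x^2 to reach normal form y'' + P_1(x) y' + P_2(x) y = 0 with P_1(x) = -3 - 3/x and P_2(x) = 1/x + 3/x^2.
x = 0 is a singular point because the y'-coefficient -3 - 3/x has a pole at x = 0 and the y-coefficient 1/x + 3/x^2 has a pole at x = 0.
It is a regular singular point because x P_1(x) = p(x) = -3x - 3 and x^2 P_2(x) = q(x) = x + 3 are polynomials, hence analytic at x = 0.
p(0) = -3,  q(0) = 3.
Indicial equation: r(r-1) + p(0) r + q(0) = 0, i.e. r^2 + (p(0) - 1) r + q(0) = 0, i.e. r^2 - 4 r + 3 = 0.
Discriminant: (-4)^2 - 4(3) = 4, so r = (4 ± 2)/2.
Solving: r_1 = 3, r_2 = 1.

indicial: r^2 - 4 r + 3 = 0; roots r_1 = 3, r_2 = 1


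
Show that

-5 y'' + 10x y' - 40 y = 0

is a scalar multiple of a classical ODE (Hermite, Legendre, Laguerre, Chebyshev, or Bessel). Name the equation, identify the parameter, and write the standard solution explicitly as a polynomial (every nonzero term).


All three coefficients share the factor -5; dividing through by -5 gives  y'' - 2x y' + 8 y = 0.
This matches the Hermite equation y'' - 2x y' + 2n y = 0 with 2n = 8, so n = 4; the polynomial solution is H_4(x).
With y = sum_k a_k x^k, matching x^k gives (k+2)(k+1) a_{k+2} = 2(k - n) a_k = 2(k - 4) a_k. The right side vanishes at k = 4, so the series with the parity of 4 terminates at degree 4.
Standard normalization: leading coefficient of H_n is 2^n, so a_4 = 2^4 = 16. Work downward with a_k = (k+1)(k+2) a_{k+2} / (2(k - n)):
  a_2 = (3)(4)(16) / (2(2 - 4)) = 192/(-4) = -48
  a_0 = (1)(2)(-48) / (2(0 - 4)) = -96/(-8) = 12
Hence H_4(x) = 16 x^4 - 48 x^2 + 12.

H_4(x); series = 16 x^4 - 48 x^2 + 12


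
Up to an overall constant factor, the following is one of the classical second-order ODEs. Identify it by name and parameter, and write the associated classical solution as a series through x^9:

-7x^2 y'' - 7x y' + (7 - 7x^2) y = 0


All three coefficients share the factor -7; dividing through by -7 gives  x^2 y'' + x y' + (x^2 - 1) y = 0.
This matches the Bessel equation x^2 y'' + x y' + (x^2 - nu^2) y = 0 with nu^2 = 1, so nu = 1; the solution bounded at x = 0 is J_1(x).
Frobenius at x = 0: indicial roots ±nu; for r = nu the recurrence k(k + 2nu) c_k = -c_{k-2} gives the standard series J_nu(x) = sum_{k>=0} (-1)^k / (k! (k+nu)!) (x/2)^(2k+nu). Evaluate the first 5 terms:
  k = 0: (-1)^0 / (0! * 1! * 2^1) x^1 = 1/(1*1*2) x^1 = (1/2) x^1
  k = 1: (-1)^1 / (1! * 2! * 2^3) x^3 = -1/(1*2*8) x^3 = (-1/16) x^3
  k = 2: (-1)^2 / (2! * 3! * 2^5) x^5 = 1/(2*6*32) x^5 = (1/384) x^5
  k = 3: (-1)^3 / (3! * 4! * 2^7) x^7 = -1/(6*24*128) x^7 = (-1/18432) x^7
  k = 4: (-1)^4 / (4! * 5! * 2^9) x^9 = 1/(24*120*512) x^9 = (1/1474560) x^9
Hence J_1(x) = x^9/1474560 - x^7/18432 + x^5/384 - x^3/16 + x/2 + ....

J_1(x); series = x^9/1474560 - x^7/18432 + x^5/384 - x^3/16 + x/2


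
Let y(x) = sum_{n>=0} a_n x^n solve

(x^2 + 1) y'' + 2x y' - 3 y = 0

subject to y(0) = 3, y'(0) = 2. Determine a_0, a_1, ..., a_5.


Ansatz: y(x) = sum_{n>=0} a_n x^n, so y'(x) = sum_{n>=1} n a_n x^(n-1) and y''(x) = sum_{n>=2} n(n-1) a_n x^(n-2).
Substitute into P(x) y'' + Q(x) y' + R(x) y = 0 with P(x) = x^2 + 1, Q(x) = 2x, R(x) = -3, and match powers of x.
Initial conditions: a_0 = 3, a_1 = 2.
Setting the coefficient of each power of x to zero and solving order by order (substituting the coefficients already found):
  x^0: 2 a_2 - 3 a_0 = 0  ->  2 a_2 = 3 a_0 = 9  ->  a_2 = 9/2
  x^1: 6 a_3 - a_1 = 0  ->  6 a_3 = a_1 = 2  ->  a_3 = 1/3
  x^2: 12 a_4 + 3 a_2 = 0  ->  12 a_4 = -3 a_2 = -27/2  ->  a_4 = -9/8
  x^3: 20 a_5 + 9 a_3 = 0  ->  20 a_5 = -9 a_3 = -3  ->  a_5 = -3/20
Truncated series: y(x) = 3 + 2 x + (9/2) x^2 + (1/3) x^3 - (9/8) x^4 - (3/20) x^5 + O(x^6).

a_0 = 3; a_1 = 2; a_2 = 9/2; a_3 = 1/3; a_4 = -9/8; a_5 = -3/20


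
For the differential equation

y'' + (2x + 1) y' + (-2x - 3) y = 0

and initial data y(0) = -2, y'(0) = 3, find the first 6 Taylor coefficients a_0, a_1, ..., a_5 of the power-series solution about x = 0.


Ansatz: y(x) = sum_{n>=0} a_n x^n, so y'(x) = sum_{n>=1} n a_n x^(n-1) and y''(x) = sum_{n>=2} n(n-1) a_n x^(n-2).
Substitute into P(x) y'' + Q(x) y' + R(x) y = 0 with P(x) = 1, Q(x) = 2x + 1, R(x) = -2x - 3, and match powers of x.
Initial conditions: a_0 = -2, a_1 = 3.
Setting the coefficient of each power of x to zero and solving order by order (substituting the coefficients already found):
  x^0: 2 a_2 + a_1 - 3 a_0 = 0  ->  2 a_2 = -a_1 + 3 a_0 = -9  ->  a_2 = -9/2
  x^1: 6 a_3 + 2 a_2 - a_1 - 2 a_0 = 0  ->  6 a_3 = -2 a_2 + a_1 + 2 a_0 = 8  ->  a_3 = 4/3
  x^2: 12 a_4 + 3 a_3 + a_2 - 2 a_1 = 0  ->  12 a_4 = -3 a_3 - a_2 + 2 a_1 = 13/2  ->  a_4 = 13/24
  x^3: 20 a_5 + 4 a_4 + 3 a_3 - 2 a_2 = 0  ->  20 a_5 = -4 a_4 - 3 a_3 + 2 a_2 = -91/6  ->  a_5 = -91/120
Truncated series: y(x) = -2 + 3 x - (9/2) x^2 + (4/3) x^3 + (13/24) x^4 - (91/120) x^5 + O(x^6).

a_0 = -2; a_1 = 3; a_2 = -9/2; a_3 = 4/3; a_4 = 13/24; a_5 = -91/120


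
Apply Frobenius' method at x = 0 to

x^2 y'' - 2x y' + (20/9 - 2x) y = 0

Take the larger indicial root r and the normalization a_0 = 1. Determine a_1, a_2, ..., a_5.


Write in Frobenius form y'' + (p(x)/x) y' + (q(x)/x^2) y = 0:
  p(x) = -2,  q(x) = 20/9 - 2x.
Indicial equation: r(r-1) + (-2) r + (20/9) = 0 -> roots r_1 = 5/3, r_2 = 4/3.
Take r = r_1 = 5/3. Let y(x) = x^r sum_{n>=0} a_n x^n with a_0 = 1.
Substitute y = x^r sum a_n x^n and match x^{r+n}. The recurrence is
  D(n) a_n - 2 a_{n-1} = 0,  where D(n) = (r+n)(r+n-1) + (-2)(r+n) + (20/9).
  a_n = 2 / D(n) * a_{n-1}.
Since the indicial polynomial factors as (r - r_1)(r - r_2), D(n) = (r_1 + n - r_1)(r_1 + n - r_2) = n(n + 1/3).
Evaluating step by step (a_0 = 1):
  n = 1: D(1) = 1(1 + 1/3) = 4/3; numerator = 2(1) = 2; a_1 = (2)/(4/3) = 3/2
  n = 2: D(2) = 2(2 + 1/3) = 14/3; numerator = 2(3/2) = 3; a_2 = (3)/(14/3) = 9/14
  n = 3: D(3) = 3(3 + 1/3) = 10; numerator = 2(9/14) = 9/7; a_3 = (9/7)/(10) = 9/70
  n = 4: D(4) = 4(4 + 1/3) = 52/3; numerator = 2(9/70) = 9/35; a_4 = (9/35)/(52/3) = 27/1820
  n = 5: D(5) = 5(5 + 1/3) = 80/3; numerator = 2(27/1820) = 27/910; a_5 = (27/910)/(80/3) = 81/72800

r = 5/3; a_0 = 1; a_1 = 3/2; a_2 = 9/14; a_3 = 9/70; a_4 = 27/1820; a_5 = 81/72800


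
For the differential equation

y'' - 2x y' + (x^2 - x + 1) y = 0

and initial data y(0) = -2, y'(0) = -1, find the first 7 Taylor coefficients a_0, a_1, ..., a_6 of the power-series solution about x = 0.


Ansatz: y(x) = sum_{n>=0} a_n x^n, so y'(x) = sum_{n>=1} n a_n x^(n-1) and y''(x) = sum_{n>=2} n(n-1) a_n x^(n-2).
Substitute into P(x) y'' + Q(x) y' + R(x) y = 0 with P(x) = 1, Q(x) = -2x, R(x) = x^2 - x + 1, and match powers of x.
Initial conditions: a_0 = -2, a_1 = -1.
Setting the coefficient of each power of x to zero and solving order by order (substituting the coefficients already found):
  x^0: 2 a_2 + a_0 = 0  ->  2 a_2 = -a_0 = 2  ->  a_2 = 1
  x^1: 6 a_3 - a_1 - a_0 = 0  ->  6 a_3 = a_1 + a_0 = -3  ->  a_3 = -1/2
  x^2: 12 a_4 - 3 a_2 - a_1 + a_0 = 0  ->  12 a_4 = 3 a_2 + a_1 - a_0 = 4  ->  a_4 = 1/3
  x^3: 20 a_5 - 5 a_3 - a_2 + a_1 = 0  ->  20 a_5 = 5 a_3 + a_2 - a_1 = -1/2  ->  a_5 = -1/40
  x^4: 30 a_6 - 7 a_4 - a_3 + a_2 = 0  ->  30 a_6 = 7 a_4 + a_3 - a_2 = 5/6  ->  a_6 = 1/36
Truncated series: y(x) = -2 - x + x^2 - (1/2) x^3 + (1/3) x^4 - (1/40) x^5 + (1/36) x^6 + O(x^7).

a_0 = -2; a_1 = -1; a_2 = 1; a_3 = -1/2; a_4 = 1/3; a_5 = -1/40; a_6 = 1/36


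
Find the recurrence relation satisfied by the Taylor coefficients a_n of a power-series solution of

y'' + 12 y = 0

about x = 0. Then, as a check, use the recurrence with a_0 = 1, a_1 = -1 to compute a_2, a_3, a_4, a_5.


Substitute y = sum_n a_n x^n into y'' + (const) y = 0.
y''(x) = sum_{n>=0} (n+2)(n+1) a_{n+2} x^n.
The ODE becomes sum_n [(n+2)(n+1) a_{n+2} + 12 a_n] x^n = 0.
Setting each coefficient to zero gives the recurrence:
  (n+2)(n+1) a_{n+2} + 12 a_n = 0,
  a_{n+2} = -12 / ((n+1)(n+2)) a_n.

Check with a_0 = 1, a_1 = -1 (apply the recurrence for n = 0, 1, 2, 3): a_0 = 1, a_1 = -1, a_2 = -6, a_3 = 2, a_4 = 6, a_5 = -6/5.

a_{n+2} = -12/((n+1)(n+2)) * a_n; check: a_0 = 1, a_1 = -1, a_2 = -6, a_3 = 2, a_4 = 6, a_5 = -6/5


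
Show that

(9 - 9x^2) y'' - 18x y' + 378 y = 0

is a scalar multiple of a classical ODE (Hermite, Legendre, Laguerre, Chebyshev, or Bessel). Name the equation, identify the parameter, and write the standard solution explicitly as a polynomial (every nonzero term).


All three coefficients share the factor 9; dividing through by 9 gives  (1 - x^2) y'' - 2x y' + 42 y = 0.
This matches the Legendre equation (1 - x^2) y'' - 2x y' + n(n+1) y = 0 (note the -2x y' term) with n(n+1) = 42, so n = 6; the polynomial solution is P_6(x).
With y = sum_k a_k x^k, matching x^k gives (k+2)(k+1) a_{k+2} = [k(k+1) - n(n+1)] a_k = (k - 6)(k + 7) a_k. The right side vanishes at k = 6, so the series with the parity of 6 terminates at degree 6.
Standard normalization (P_n(1) = 1): leading coefficient (2n)!/(2^n (n!)^2) = 479001600/(64*518400) = 231/16, so a_6 = 231/16. Work downward with a_k = (k+1)(k+2) a_{k+2} / ((k - 6)(k + 7)):
  a_4 = (5)(6)(231/16) / ((4 - 6)(4 + 7)) = (3465/8)/(-22) = -315/16
  a_2 = (3)(4)(-315/16) / ((2 - 6)(2 + 7)) = (-945/4)/(-36) = 105/16
  a_0 = (1)(2)(105/16) / ((0 - 6)(0 + 7)) = (105/8)/(-42) = -5/16
Hence P_6(x) = 231 x^6/16 - 315 x^4/16 + 105 x^2/16 - 5/16.

P_6(x); series = 231 x^6/16 - 315 x^4/16 + 105 x^2/16 - 5/16


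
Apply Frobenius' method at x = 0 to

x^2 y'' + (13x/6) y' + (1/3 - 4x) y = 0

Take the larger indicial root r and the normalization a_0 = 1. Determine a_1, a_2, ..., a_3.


Write in Frobenius form y'' + (p(x)/x) y' + (q(x)/x^2) y = 0:
  p(x) = 13/6,  q(x) = 1/3 - 4x.
Indicial equation: r(r-1) + (13/6) r + (1/3) = 0 -> roots r_1 = -1/2, r_2 = -2/3.
Take r = r_1 = -1/2. Let y(x) = x^r sum_{n>=0} a_n x^n with a_0 = 1.
Substitute y = x^r sum a_n x^n and match x^{r+n}. The recurrence is
  D(n) a_n - 4 a_{n-1} = 0,  where D(n) = (r+n)(r+n-1) + (13/6)(r+n) + (1/3).
  a_n = 4 / D(n) * a_{n-1}.
Since the indicial polynomial factors as (r - r_1)(r - r_2), D(n) = (r_1 + n - r_1)(r_1 + n - r_2) = n(n + 1/6).
Evaluating step by step (a_0 = 1):
  n = 1: D(1) = 1(1 + 1/6) = 7/6; numerator = 4(1) = 4; a_1 = (4)/(7/6) = 24/7
  n = 2: D(2) = 2(2 + 1/6) = 13/3; numerator = 4(24/7) = 96/7; a_2 = (96/7)/(13/3) = 288/91
  n = 3: D(3) = 3(3 + 1/6) = 19/2; numerator = 4(288/91) = 1152/91; a_3 = (1152/91)/(19/2) = 2304/1729

r = -1/2; a_0 = 1; a_1 = 24/7; a_2 = 288/91; a_3 = 2304/1729


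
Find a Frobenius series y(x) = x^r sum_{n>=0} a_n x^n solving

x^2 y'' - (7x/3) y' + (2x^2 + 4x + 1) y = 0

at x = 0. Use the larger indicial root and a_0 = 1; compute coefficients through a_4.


Write in Frobenius form y'' + (p(x)/x) y' + (q(x)/x^2) y = 0:
  p(x) = -7/3,  q(x) = 2x^2 + 4x + 1.
Indicial equation: r(r-1) + (-7/3) r + (1) = 0 -> roots r_1 = 3, r_2 = 1/3.
Take r = r_1 = 3. Let y(x) = x^r sum_{n>=0} a_n x^n with a_0 = 1.
Substitute y = x^r sum a_n x^n and match x^{r+n}. The recurrence is
  D(n) a_n + 4 a_{n-1} + 2 a_{n-2} = 0,  where D(n) = (r+n)(r+n-1) + (-7/3)(r+n) + (1).
  a_n = [-4 a_{n-1} - 2 a_{n-2}] / D(n).
Since the indicial polynomial factors as (r - r_1)(r - r_2), D(n) = (r_1 + n - r_1)(r_1 + n - r_2) = n(n + 8/3).
Evaluating step by step (a_0 = 1):
  n = 1: D(1) = 1(1 + 8/3) = 11/3; numerator = -4(1) = -4; a_1 = (-4)/(11/3) = -12/11
  n = 2: D(2) = 2(2 + 8/3) = 28/3; numerator = -4(-12/11) - 2(1) = 26/11; a_2 = (26/11)/(28/3) = 39/154
  n = 3: D(3) = 3(3 + 8/3) = 17; numerator = -4(39/154) - 2(-12/11) = 90/77; a_3 = (90/77)/(17) = 90/1309
  n = 4: D(4) = 4(4 + 8/3) = 80/3; numerator = -4(90/1309) - 2(39/154) = -93/119; a_4 = (-93/119)/(80/3) = -279/9520

r = 3; a_0 = 1; a_1 = -12/11; a_2 = 39/154; a_3 = 90/1309; a_4 = -279/9520


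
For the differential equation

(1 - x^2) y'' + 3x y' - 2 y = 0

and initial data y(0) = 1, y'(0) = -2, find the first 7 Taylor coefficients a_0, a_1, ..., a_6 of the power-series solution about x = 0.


Ansatz: y(x) = sum_{n>=0} a_n x^n, so y'(x) = sum_{n>=1} n a_n x^(n-1) and y''(x) = sum_{n>=2} n(n-1) a_n x^(n-2).
Substitute into P(x) y'' + Q(x) y' + R(x) y = 0 with P(x) = 1 - x^2, Q(x) = 3x, R(x) = -2, and match powers of x.
Initial conditions: a_0 = 1, a_1 = -2.
Setting the coefficient of each power of x to zero and solving order by order (substituting the coefficients already found):
  x^0: 2 a_2 - 2 a_0 = 0  ->  2 a_2 = 2 a_0 = 2  ->  a_2 = 1
  x^1: 6 a_3 + a_1 = 0  ->  6 a_3 = -a_1 = 2  ->  a_3 = 1/3
  x^2: 12 a_4 + 2 a_2 = 0  ->  12 a_4 = -2 a_2 = -2  ->  a_4 = -1/6
  x^3: 20 a_5 + a_3 = 0  ->  20 a_5 = -a_3 = -1/3  ->  a_5 = -1/60
  x^4: 30 a_6 - 2 a_4 = 0  ->  30 a_6 = 2 a_4 = -1/3  ->  a_6 = -1/90
Truncated series: y(x) = 1 - 2 x + x^2 + (1/3) x^3 - (1/6) x^4 - (1/60) x^5 - (1/90) x^6 + O(x^7).

a_0 = 1; a_1 = -2; a_2 = 1; a_3 = 1/3; a_4 = -1/6; a_5 = -1/60; a_6 = -1/90


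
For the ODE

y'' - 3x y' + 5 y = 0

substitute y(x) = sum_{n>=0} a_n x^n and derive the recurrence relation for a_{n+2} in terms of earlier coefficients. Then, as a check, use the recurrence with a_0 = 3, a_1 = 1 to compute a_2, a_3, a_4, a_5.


Substitute y = sum_n a_n x^n.
y''(x) has coefficient (n+2)(n+1) a_{n+2} at x^n;
-3 x y'(x) has coefficient -3 n a_n at x^n (shift);
5 y(x) has coefficient 5 a_n at x^n.
Matching x^n: (n+2)(n+1) a_{n+2} + (-3n + 5) a_n = 0.
Thus a_{n+2} = (3n - 5) / ((n+1)(n+2)) * a_n.

Check with a_0 = 3, a_1 = 1 (apply the recurrence for n = 0, 1, 2, 3): a_0 = 3, a_1 = 1, a_2 = -15/2, a_3 = -1/3, a_4 = -5/8, a_5 = -1/15.

a_(n+2) = (3n - 5) / ((n+1)(n+2)) * a_n; check: a_0 = 3, a_1 = 1, a_2 = -15/2, a_3 = -1/3, a_4 = -5/8, a_5 = -1/15


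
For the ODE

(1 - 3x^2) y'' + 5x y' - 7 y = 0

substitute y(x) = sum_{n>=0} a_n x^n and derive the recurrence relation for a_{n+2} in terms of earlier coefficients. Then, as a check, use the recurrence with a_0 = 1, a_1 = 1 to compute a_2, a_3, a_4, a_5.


Substitute y = sum_n a_n x^n.
(1 - 3 x^2) y'' contributes (n+2)(n+1) a_{n+2} - 3 n(n-1) a_n at x^n.
5 x y'(x) contributes 5 n a_n at x^n.
-7 y(x) contributes -7 a_n at x^n.
Matching x^n: (n+2)(n+1) a_{n+2} + (-3 n(n-1) + 5 n - 7) a_n = 0.
Thus a_{n+2} = (3 n(n-1) - 5 n + 7) / ((n+1)(n+2)) * a_n.

Check with a_0 = 1, a_1 = 1 (apply the recurrence for n = 0, 1, 2, 3): a_0 = 1, a_1 = 1, a_2 = 7/2, a_3 = 1/3, a_4 = 7/8, a_5 = 1/6.

a_(n+2) = (3 n(n-1) - 5 n + 7) / ((n+1)(n+2)) * a_n; check: a_0 = 1, a_1 = 1, a_2 = 7/2, a_3 = 1/3, a_4 = 7/8, a_5 = 1/6


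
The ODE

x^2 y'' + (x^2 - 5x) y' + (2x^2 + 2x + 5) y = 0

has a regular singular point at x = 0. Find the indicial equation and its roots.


Divide by x^2 to reach normal form y'' + P_1(x) y' + P_2(x) y = 0 with P_1(x) = 1 - 5/x and P_2(x) = 2 + 2/x + 5/x^2.
x = 0 is a singular point because the y'-coefficient 1 - 5/x has a pole at x = 0 and the y-coefficient 2 + 2/x + 5/x^2 has a pole at x = 0.
It is a regular singular point because x P_1(x) = p(x) = x - 5 and x^2 P_2(x) = q(x) = 2x^2 + 2x + 5 are polynomials, hence analytic at x = 0.
p(0) = -5,  q(0) = 5.
Indicial equation: r(r-1) + p(0) r + q(0) = 0, i.e. r^2 + (p(0) - 1) r + q(0) = 0, i.e. r^2 - 6 r + 5 = 0.
Discriminant: (-6)^2 - 4(5) = 16, so r = (6 ± 4)/2.
Solving: r_1 = 5, r_2 = 1.

indicial: r^2 - 6 r + 5 = 0; roots r_1 = 5, r_2 = 1


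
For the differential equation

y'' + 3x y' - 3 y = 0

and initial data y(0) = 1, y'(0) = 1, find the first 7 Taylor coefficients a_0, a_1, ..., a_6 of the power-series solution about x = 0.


Ansatz: y(x) = sum_{n>=0} a_n x^n, so y'(x) = sum_{n>=1} n a_n x^(n-1) and y''(x) = sum_{n>=2} n(n-1) a_n x^(n-2).
Substitute into P(x) y'' + Q(x) y' + R(x) y = 0 with P(x) = 1, Q(x) = 3x, R(x) = -3, and match powers of x.
Initial conditions: a_0 = 1, a_1 = 1.
Setting the coefficient of each power of x to zero and solving order by order (substituting the coefficients already found):
  x^0: 2 a_2 - 3 a_0 = 0  ->  2 a_2 = 3 a_0 = 3  ->  a_2 = 3/2
  x^1: 6 a_3 = 0  ->  a_3 = 0
  x^2: 12 a_4 + 3 a_2 = 0  ->  12 a_4 = -3 a_2 = -9/2  ->  a_4 = -3/8
  x^3: 20 a_5 + 6 a_3 = 0  ->  20 a_5 = -6 a_3 = 0  ->  a_5 = 0
  x^4: 30 a_6 + 9 a_4 = 0  ->  30 a_6 = -9 a_4 = 27/8  ->  a_6 = 9/80
Truncated series: y(x) = 1 + x + (3/2) x^2 - (3/8) x^4 + (9/80) x^6 + O(x^7).

a_0 = 1; a_1 = 1; a_2 = 3/2; a_3 = 0; a_4 = -3/8; a_5 = 0; a_6 = 9/80


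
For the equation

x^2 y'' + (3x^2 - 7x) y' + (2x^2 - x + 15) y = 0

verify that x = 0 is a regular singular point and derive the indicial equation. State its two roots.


Divide by x^2 to reach normal form y'' + P_1(x) y' + P_2(x) y = 0 with P_1(x) = 3 - 7/x and P_2(x) = 2 - 1/x + 15/x^2.
x = 0 is a singular point because the y'-coefficient 3 - 7/x has a pole at x = 0 and the y-coefficient 2 - 1/x + 15/x^2 has a pole at x = 0.
It is a regular singular point because x P_1(x) = p(x) = 3x - 7 and x^2 P_2(x) = q(x) = 2x^2 - x + 15 are polynomials, hence analytic at x = 0.
p(0) = -7,  q(0) = 15.
Indicial equation: r(r-1) + p(0) r + q(0) = 0, i.e. r^2 + (p(0) - 1) r + q(0) = 0, i.e. r^2 - 8 r + 15 = 0.
Discriminant: (-8)^2 - 4(15) = 4, so r = (8 ± 2)/2.
Solving: r_1 = 5, r_2 = 3.

indicial: r^2 - 8 r + 15 = 0; roots r_1 = 5, r_2 = 3


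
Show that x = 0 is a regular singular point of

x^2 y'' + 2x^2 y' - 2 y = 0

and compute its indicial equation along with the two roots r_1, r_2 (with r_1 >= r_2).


Divide by x^2 to reach normal form y'' + P_1(x) y' + P_2(x) y = 0 with P_1(x) = 2 and P_2(x) = -2/x^2.
x = 0 is a singular point because the y-coefficient -2/x^2 has a pole at x = 0.
It is a regular singular point because x P_1(x) = p(x) = 2x and x^2 P_2(x) = q(x) = -2 are polynomials, hence analytic at x = 0.
p(0) = 0,  q(0) = -2.
Indicial equation: r(r-1) + p(0) r + q(0) = 0, i.e. r^2 + (p(0) - 1) r + q(0) = 0, i.e. r^2 - 1 r - 2 = 0.
Discriminant: (-1)^2 - 4(-2) = 9, so r = (1 ± 3)/2.
Solving: r_1 = 2, r_2 = -1.

indicial: r^2 - 1 r - 2 = 0; roots r_1 = 2, r_2 = -1


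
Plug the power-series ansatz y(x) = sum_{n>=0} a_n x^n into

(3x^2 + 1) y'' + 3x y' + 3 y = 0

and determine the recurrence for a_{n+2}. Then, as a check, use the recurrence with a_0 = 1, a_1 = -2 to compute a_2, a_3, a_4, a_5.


Substitute y = sum_n a_n x^n.
(1 + 3 x^2) y'' contributes (n+2)(n+1) a_{n+2} + 3 n(n-1) a_n at x^n.
3 x y'(x) contributes 3 n a_n at x^n.
3 y(x) contributes 3 a_n at x^n.
Matching x^n: (n+2)(n+1) a_{n+2} + (3 n(n-1) + 3 n + 3) a_n = 0.
Thus a_{n+2} = (-3 n(n-1) - 3 n - 3) / ((n+1)(n+2)) * a_n.

Check with a_0 = 1, a_1 = -2 (apply the recurrence for n = 0, 1, 2, 3): a_0 = 1, a_1 = -2, a_2 = -3/2, a_3 = 2, a_4 = 15/8, a_5 = -3.

a_(n+2) = (-3 n(n-1) - 3 n - 3) / ((n+1)(n+2)) * a_n; check: a_0 = 1, a_1 = -2, a_2 = -3/2, a_3 = 2, a_4 = 15/8, a_5 = -3


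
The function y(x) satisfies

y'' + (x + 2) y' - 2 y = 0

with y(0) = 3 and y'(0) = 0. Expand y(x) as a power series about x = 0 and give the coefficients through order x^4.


Ansatz: y(x) = sum_{n>=0} a_n x^n, so y'(x) = sum_{n>=1} n a_n x^(n-1) and y''(x) = sum_{n>=2} n(n-1) a_n x^(n-2).
Substitute into P(x) y'' + Q(x) y' + R(x) y = 0 with P(x) = 1, Q(x) = x + 2, R(x) = -2, and match powers of x.
Initial conditions: a_0 = 3, a_1 = 0.
Setting the coefficient of each power of x to zero and solving order by order (substituting the coefficients already found):
  x^0: 2 a_2 + 2 a_1 - 2 a_0 = 0  ->  2 a_2 = -2 a_1 + 2 a_0 = 6  ->  a_2 = 3
  x^1: 6 a_3 + 4 a_2 - a_1 = 0  ->  6 a_3 = -4 a_2 + a_1 = -12  ->  a_3 = -2
  x^2: 12 a_4 + 6 a_3 = 0  ->  12 a_4 = -6 a_3 = 12  ->  a_4 = 1
Truncated series: y(x) = 3 + 3 x^2 - 2 x^3 + x^4 + O(x^5).

a_0 = 3; a_1 = 0; a_2 = 3; a_3 = -2; a_4 = 1


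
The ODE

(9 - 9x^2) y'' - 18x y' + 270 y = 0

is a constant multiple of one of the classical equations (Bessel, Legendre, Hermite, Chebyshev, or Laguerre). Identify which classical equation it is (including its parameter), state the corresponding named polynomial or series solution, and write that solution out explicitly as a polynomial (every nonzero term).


All three coefficients share the factor 9; dividing through by 9 gives  (1 - x^2) y'' - 2x y' + 30 y = 0.
This matches the Legendre equation (1 - x^2) y'' - 2x y' + n(n+1) y = 0 (note the -2x y' term) with n(n+1) = 30, so n = 5; the polynomial solution is P_5(x).
With y = sum_k a_k x^k, matching x^k gives (k+2)(k+1) a_{k+2} = [k(k+1) - n(n+1)] a_k = (k - 5)(k + 6) a_k. The right side vanishes at k = 5, so the series with the parity of 5 terminates at degree 5.
Standard normalization (P_n(1) = 1): leading coefficient (2n)!/(2^n (n!)^2) = 3628800/(32*14400) = 63/8, so a_5 = 63/8. Work downward with a_k = (k+1)(k+2) a_{k+2} / ((k - 5)(k + 6)):
  a_3 = (4)(5)(63/8) / ((3 - 5)(3 + 6)) = (315/2)/(-18) = -35/4
  a_1 = (2)(3)(-35/4) / ((1 - 5)(1 + 6)) = (-105/2)/(-28) = 15/8
Hence P_5(x) = 63 x^5/8 - 35 x^3/4 + 15 x/8.

P_5(x); series = 63 x^5/8 - 35 x^3/4 + 15 x/8


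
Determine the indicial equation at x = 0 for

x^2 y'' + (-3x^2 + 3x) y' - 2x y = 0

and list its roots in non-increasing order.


Divide by x^2 to reach normal form y'' + P_1(x) y' + P_2(x) y = 0 with P_1(x) = -3 + 3/x and P_2(x) = -2/x.
x = 0 is a singular point because the y'-coefficient -3 + 3/x has a pole at x = 0 and the y-coefficient -2/x has a pole at x = 0.
It is a regular singular point because x P_1(x) = p(x) = 3 - 3x and x^2 P_2(x) = q(x) = -2x are polynomials, hence analytic at x = 0.
p(0) = 3,  q(0) = 0.
Indicial equation: r(r-1) + p(0) r + q(0) = 0, i.e. r^2 + (p(0) - 1) r + q(0) = 0, i.e. r^2 + 2 r = 0.
Discriminant: (2)^2 - 4(0) = 4, so r = (-2 ± 2)/2.
Solving: r_1 = 0, r_2 = -2.

indicial: r^2 + 2 r = 0; roots r_1 = 0, r_2 = -2


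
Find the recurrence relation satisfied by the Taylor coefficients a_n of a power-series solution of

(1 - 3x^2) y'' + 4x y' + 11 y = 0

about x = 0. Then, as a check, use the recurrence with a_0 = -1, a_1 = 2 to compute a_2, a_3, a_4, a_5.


Substitute y = sum_n a_n x^n.
(1 - 3 x^2) y'' contributes (n+2)(n+1) a_{n+2} - 3 n(n-1) a_n at x^n.
4 x y'(x) contributes 4 n a_n at x^n.
11 y(x) contributes 11 a_n at x^n.
Matching x^n: (n+2)(n+1) a_{n+2} + (-3 n(n-1) + 4 n + 11) a_n = 0.
Thus a_{n+2} = (3 n(n-1) - 4 n - 11) / ((n+1)(n+2)) * a_n.

Check with a_0 = -1, a_1 = 2 (apply the recurrence for n = 0, 1, 2, 3): a_0 = -1, a_1 = 2, a_2 = 11/2, a_3 = -5, a_4 = -143/24, a_5 = 5/4.

a_(n+2) = (3 n(n-1) - 4 n - 11) / ((n+1)(n+2)) * a_n; check: a_0 = -1, a_1 = 2, a_2 = 11/2, a_3 = -5, a_4 = -143/24, a_5 = 5/4


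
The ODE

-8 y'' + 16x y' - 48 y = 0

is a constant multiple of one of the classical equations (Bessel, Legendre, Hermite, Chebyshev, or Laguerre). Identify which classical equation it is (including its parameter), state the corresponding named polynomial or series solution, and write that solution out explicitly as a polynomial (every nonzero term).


All three coefficients share the factor -8; dividing through by -8 gives  y'' - 2x y' + 6 y = 0.
This matches the Hermite equation y'' - 2x y' + 2n y = 0 with 2n = 6, so n = 3; the polynomial solution is H_3(x).
With y = sum_k a_k x^k, matching x^k gives (k+2)(k+1) a_{k+2} = 2(k - n) a_k = 2(k - 3) a_k. The right side vanishes at k = 3, so the series with the parity of 3 terminates at degree 3.
Standard normalization: leading coefficient of H_n is 2^n, so a_3 = 2^3 = 8. Work downward with a_k = (k+1)(k+2) a_{k+2} / (2(k - n)):
  a_1 = (2)(3)(8) / (2(1 - 3)) = 48/(-4) = -12
Hence H_3(x) = 8 x^3 - 12 x.

H_3(x); series = 8 x^3 - 12 x


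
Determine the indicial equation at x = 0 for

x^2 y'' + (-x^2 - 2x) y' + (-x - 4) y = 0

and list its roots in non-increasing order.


Divide by x^2 to reach normal form y'' + P_1(x) y' + P_2(x) y = 0 with P_1(x) = -1 - 2/x and P_2(x) = -1/x - 4/x^2.
x = 0 is a singular point because the y'-coefficient -1 - 2/x has a pole at x = 0 and the y-coefficient -1/x - 4/x^2 has a pole at x = 0.
It is a regular singular point because x P_1(x) = p(x) = -x - 2 and x^2 P_2(x) = q(x) = -x - 4 are polynomials, hence analytic at x = 0.
p(0) = -2,  q(0) = -4.
Indicial equation: r(r-1) + p(0) r + q(0) = 0, i.e. r^2 + (p(0) - 1) r + q(0) = 0, i.e. r^2 - 3 r - 4 = 0.
Discriminant: (-3)^2 - 4(-4) = 25, so r = (3 ± 5)/2.
Solving: r_1 = 4, r_2 = -1.

indicial: r^2 - 3 r - 4 = 0; roots r_1 = 4, r_2 = -1


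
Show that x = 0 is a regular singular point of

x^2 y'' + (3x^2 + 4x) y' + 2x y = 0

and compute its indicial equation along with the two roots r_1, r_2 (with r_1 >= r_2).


Divide by x^2 to reach normal form y'' + P_1(x) y' + P_2(x) y = 0 with P_1(x) = 3 + 4/x and P_2(x) = 2/x.
x = 0 is a singular point because the y'-coefficient 3 + 4/x has a pole at x = 0 and the y-coefficient 2/x has a pole at x = 0.
It is a regular singular point because x P_1(x) = p(x) = 3x + 4 and x^2 P_2(x) = q(x) = 2x are polynomials, hence analytic at x = 0.
p(0) = 4,  q(0) = 0.
Indicial equation: r(r-1) + p(0) r + q(0) = 0, i.e. r^2 + (p(0) - 1) r + q(0) = 0, i.e. r^2 + 3 r = 0.
Discriminant: (3)^2 - 4(0) = 9, so r = (-3 ± 3)/2.
Solving: r_1 = 0, r_2 = -3.

indicial: r^2 + 3 r = 0; roots r_1 = 0, r_2 = -3


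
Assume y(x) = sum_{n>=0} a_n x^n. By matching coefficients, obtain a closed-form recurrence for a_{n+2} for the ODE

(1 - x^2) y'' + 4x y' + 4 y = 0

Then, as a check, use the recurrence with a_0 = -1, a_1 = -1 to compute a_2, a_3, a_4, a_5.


Substitute y = sum_n a_n x^n.
(1 - 1 x^2) y'' contributes (n+2)(n+1) a_{n+2} - n(n-1) a_n at x^n.
4 x y'(x) contributes 4 n a_n at x^n.
4 y(x) contributes 4 a_n at x^n.
Matching x^n: (n+2)(n+1) a_{n+2} + (-n(n-1) + 4 n + 4) a_n = 0.
Thus a_{n+2} = (n(n-1) - 4 n - 4) / ((n+1)(n+2)) * a_n.

Check with a_0 = -1, a_1 = -1 (apply the recurrence for n = 0, 1, 2, 3): a_0 = -1, a_1 = -1, a_2 = 2, a_3 = 4/3, a_4 = -5/3, a_5 = -2/3.

a_(n+2) = (n(n-1) - 4 n - 4) / ((n+1)(n+2)) * a_n; check: a_0 = -1, a_1 = -1, a_2 = 2, a_3 = 4/3, a_4 = -5/3, a_5 = -2/3


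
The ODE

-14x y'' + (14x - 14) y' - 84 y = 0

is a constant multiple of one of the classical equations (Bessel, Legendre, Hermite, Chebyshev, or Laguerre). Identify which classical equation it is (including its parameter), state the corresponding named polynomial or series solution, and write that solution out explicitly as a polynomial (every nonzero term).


All three coefficients share the factor -14; dividing through by -14 gives  x y'' + (1 - x) y' + 6 y = 0.
This matches the Laguerre equation x y'' + (1 - x) y' + n y = 0 with n = 6; the polynomial solution is L_6(x).
With y = sum_k a_k x^k, matching x^k gives (k+1)k a_{k+1} + (k+1) a_{k+1} - k a_k + n a_k = 0, i.e. (k+1)^2 a_{k+1} = (k - n) a_k = (k - 6) a_k. The right side vanishes at k = 6, so the series terminates at degree 6.
Standard normalization L_n(0) = 1 gives a_0 = 1. Work upward with a_{k+1} = (k - 6) a_k / (k+1)^2:
  a_1 = (0 - 6)(1) / 1^2 = -6/1 = -6
  a_2 = (1 - 6)(-6) / 2^2 = 30/4 = 15/2
  a_3 = (2 - 6)(15/2) / 3^2 = -30/9 = -10/3
  a_4 = (3 - 6)(-10/3) / 4^2 = 10/16 = 5/8
  a_5 = (4 - 6)(5/8) / 5^2 = (-5/4)/25 = -1/20
  a_6 = (5 - 6)(-1/20) / 6^2 = (1/20)/36 = 1/720
Hence L_6(x) = x^6/720 - x^5/20 + 5 x^4/8 - 10 x^3/3 + 15 x^2/2 - 6 x + 1.

L_6(x); series = x^6/720 - x^5/20 + 5 x^4/8 - 10 x^3/3 + 15 x^2/2 - 6 x + 1


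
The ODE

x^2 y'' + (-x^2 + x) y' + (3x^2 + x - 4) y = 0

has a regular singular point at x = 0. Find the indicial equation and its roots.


Divide by x^2 to reach normal form y'' + P_1(x) y' + P_2(x) y = 0 with P_1(x) = -1 + 1/x and P_2(x) = 3 + 1/x - 4/x^2.
x = 0 is a singular point because the y'-coefficient -1 + 1/x has a pole at x = 0 and the y-coefficient 3 + 1/x - 4/x^2 has a pole at x = 0.
It is a regular singular point because x P_1(x) = p(x) = 1 - x and x^2 P_2(x) = q(x) = 3x^2 + x - 4 are polynomials, hence analytic at x = 0.
p(0) = 1,  q(0) = -4.
Indicial equation: r(r-1) + p(0) r + q(0) = 0, i.e. r^2 + (p(0) - 1) r + q(0) = 0, i.e. r^2 - 4 = 0.
Discriminant: (0)^2 - 4(-4) = 16, so r = (0 ± 4)/2.
Solving: r_1 = 2, r_2 = -2.

indicial: r^2 - 4 = 0; roots r_1 = 2, r_2 = -2


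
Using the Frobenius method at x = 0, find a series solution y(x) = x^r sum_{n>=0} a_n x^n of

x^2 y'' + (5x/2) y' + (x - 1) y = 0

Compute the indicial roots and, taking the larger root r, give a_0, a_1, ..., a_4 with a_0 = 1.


Write in Frobenius form y'' + (p(x)/x) y' + (q(x)/x^2) y = 0:
  p(x) = 5/2,  q(x) = x - 1.
Indicial equation: r(r-1) + (5/2) r + (-1) = 0 -> roots r_1 = 1/2, r_2 = -2.
Take r = r_1 = 1/2. Let y(x) = x^r sum_{n>=0} a_n x^n with a_0 = 1.
Substitute y = x^r sum a_n x^n and match x^{r+n}. The recurrence is
  D(n) a_n + 1 a_{n-1} = 0,  where D(n) = (r+n)(r+n-1) + (5/2)(r+n) + (-1).
  a_n = -1 / D(n) * a_{n-1}.
Since the indicial polynomial factors as (r - r_1)(r - r_2), D(n) = (r_1 + n - r_1)(r_1 + n - r_2) = n(n + 5/2).
Evaluating step by step (a_0 = 1):
  n = 1: D(1) = 1(1 + 5/2) = 7/2; numerator = -1(1) = -1; a_1 = (-1)/(7/2) = -2/7
  n = 2: D(2) = 2(2 + 5/2) = 9; numerator = -1(-2/7) = 2/7; a_2 = (2/7)/(9) = 2/63
  n = 3: D(3) = 3(3 + 5/2) = 33/2; numerator = -1(2/63) = -2/63; a_3 = (-2/63)/(33/2) = -4/2079
  n = 4: D(4) = 4(4 + 5/2) = 26; numerator = -1(-4/2079) = 4/2079; a_4 = (4/2079)/(26) = 2/27027

r = 1/2; a_0 = 1; a_1 = -2/7; a_2 = 2/63; a_3 = -4/2079; a_4 = 2/27027
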